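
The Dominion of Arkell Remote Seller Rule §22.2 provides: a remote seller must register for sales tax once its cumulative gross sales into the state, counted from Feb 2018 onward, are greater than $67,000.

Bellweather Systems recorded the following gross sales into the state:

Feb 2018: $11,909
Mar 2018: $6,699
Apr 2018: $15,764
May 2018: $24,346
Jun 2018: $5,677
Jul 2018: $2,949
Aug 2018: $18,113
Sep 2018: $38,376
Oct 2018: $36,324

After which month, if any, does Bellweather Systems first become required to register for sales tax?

Through Feb 2018: $11,909
Through Mar 2018: $18,608
Through Apr 2018: $34,372
Through May 2018: $58,718
Through Jun 2018: $64,395
Through Jul 2018: $67,344 ← exceeds threshold

Jul 2018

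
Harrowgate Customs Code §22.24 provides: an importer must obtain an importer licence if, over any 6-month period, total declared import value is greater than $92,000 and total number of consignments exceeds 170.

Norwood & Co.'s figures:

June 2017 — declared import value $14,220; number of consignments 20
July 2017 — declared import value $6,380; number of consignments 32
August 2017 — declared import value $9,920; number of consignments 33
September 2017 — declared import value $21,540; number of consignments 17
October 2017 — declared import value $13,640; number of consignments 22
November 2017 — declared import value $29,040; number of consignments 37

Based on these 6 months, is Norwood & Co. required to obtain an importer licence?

No

Total declared import value: $14,220 + $6,380 + $9,920 + $21,540 + $13,640 + $29,040 = $94,740 (> $92,000).
Total number of consignments: 20 + 32 + 33 + 17 + 22 + 37 = 161 (≤ 170).
The test is 'and': the rule requires both, and at least one is not exceeded.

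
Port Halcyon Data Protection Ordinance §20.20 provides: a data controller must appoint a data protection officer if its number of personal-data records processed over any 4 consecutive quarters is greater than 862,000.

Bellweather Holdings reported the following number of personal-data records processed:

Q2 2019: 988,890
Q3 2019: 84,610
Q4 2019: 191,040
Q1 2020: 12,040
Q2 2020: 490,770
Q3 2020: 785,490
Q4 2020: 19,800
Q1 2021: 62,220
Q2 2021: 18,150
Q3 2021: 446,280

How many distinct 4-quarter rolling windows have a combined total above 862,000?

Q2 2019–Q1 2020: 988,890 + 84,610 + 191,040 + 12,040 = 1,276,580 (over)
Q3 2019–Q2 2020: 84,610 + 191,040 + 12,040 + 490,770 = 778,460 (under)
Q4 2019–Q3 2020: 191,040 + 12,040 + 490,770 + 785,490 = 1,479,340 (over)
Q1 2020–Q4 2020: 12,040 + 490,770 + 785,490 + 19,800 = 1,308,100 (over)
Q2 2020–Q1 2021: 490,770 + 785,490 + 19,800 + 62,220 = 1,358,280 (over)
Q3 2020–Q2 2021: 785,490 + 19,800 + 62,220 + 18,150 = 885,660 (over)
Q4 2020–Q3 2021: 19,800 + 62,220 + 18,150 + 446,280 = 546,450 (under)
5 windows exceed the threshold.

5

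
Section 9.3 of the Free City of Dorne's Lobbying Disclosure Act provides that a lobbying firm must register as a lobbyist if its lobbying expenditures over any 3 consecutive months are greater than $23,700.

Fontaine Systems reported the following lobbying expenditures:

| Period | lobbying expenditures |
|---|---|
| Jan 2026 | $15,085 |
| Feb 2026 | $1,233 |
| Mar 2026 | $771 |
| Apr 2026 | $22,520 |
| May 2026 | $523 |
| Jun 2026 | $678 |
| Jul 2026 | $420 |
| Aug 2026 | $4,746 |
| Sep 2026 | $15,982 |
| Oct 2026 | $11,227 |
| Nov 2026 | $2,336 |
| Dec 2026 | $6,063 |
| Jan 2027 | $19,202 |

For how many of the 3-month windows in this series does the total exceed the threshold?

Jan 2026–Mar 2026: $15,085 + $1,233 + $771 = $17,089 (under)
Feb 2026–Apr 2026: $1,233 + $771 + $22,520 = $24,524 (over)
Mar 2026–May 2026: $771 + $22,520 + $523 = $23,814 (over)
Apr 2026–Jun 2026: $22,520 + $523 + $678 = $23,721 (over)
May 2026–Jul 2026: $523 + $678 + $420 = $1,621 (under)
Jun 2026–Aug 2026: $678 + $420 + $4,746 = $5,844 (under)
Jul 2026–Sep 2026: $420 + $4,746 + $15,982 = $21,148 (under)
Aug 2026–Oct 2026: $4,746 + $15,982 + $11,227 = $31,955 (over)
Sep 2026–Nov 2026: $15,982 + $11,227 + $2,336 = $29,545 (over)
Oct 2026–Dec 2026: $11,227 + $2,336 + $6,063 = $19,626 (under)
Nov 2026–Jan 2027: $2,336 + $6,063 + $19,202 = $27,601 (over)
6 windows exceed the threshold.

6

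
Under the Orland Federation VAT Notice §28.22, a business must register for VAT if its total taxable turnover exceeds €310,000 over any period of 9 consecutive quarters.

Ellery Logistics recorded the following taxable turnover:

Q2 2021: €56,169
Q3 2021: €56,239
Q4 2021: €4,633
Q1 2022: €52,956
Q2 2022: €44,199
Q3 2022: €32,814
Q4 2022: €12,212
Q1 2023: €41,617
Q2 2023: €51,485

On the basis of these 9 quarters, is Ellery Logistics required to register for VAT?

Yes

Total taxable turnover: €56,169 + €56,239 + €4,633 + €52,956 + €44,199 + €32,814 + €12,212 + €41,617 + €51,485 = €352,324.
€352,324 > €310,000, so the threshold is exceeded.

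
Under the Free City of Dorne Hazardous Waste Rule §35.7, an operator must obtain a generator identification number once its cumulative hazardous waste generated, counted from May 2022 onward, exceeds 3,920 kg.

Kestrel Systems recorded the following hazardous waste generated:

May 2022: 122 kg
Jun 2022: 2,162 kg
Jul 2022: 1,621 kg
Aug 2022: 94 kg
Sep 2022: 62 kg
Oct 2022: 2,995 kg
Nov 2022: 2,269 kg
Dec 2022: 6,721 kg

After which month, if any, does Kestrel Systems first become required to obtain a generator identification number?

Aug 2022

Through May 2022: 122 kg
Through Jun 2022: 2,284 kg
Through Jul 2022: 3,905 kg
Through Aug 2022: 3,999 kg ← exceeds threshold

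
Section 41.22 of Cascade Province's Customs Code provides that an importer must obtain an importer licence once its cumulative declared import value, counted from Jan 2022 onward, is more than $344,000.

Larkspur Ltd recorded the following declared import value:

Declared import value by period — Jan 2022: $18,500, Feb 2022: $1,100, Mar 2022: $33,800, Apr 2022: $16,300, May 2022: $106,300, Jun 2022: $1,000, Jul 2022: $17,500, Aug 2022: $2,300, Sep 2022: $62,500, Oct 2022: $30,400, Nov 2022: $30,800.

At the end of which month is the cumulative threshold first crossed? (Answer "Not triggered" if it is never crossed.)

Through Jan 2022: $18,500
Through Feb 2022: $19,600
Through Mar 2022: $53,400
Through Apr 2022: $69,700
Through May 2022: $176,000
Through Jun 2022: $177,000
Through Jul 2022: $194,500
Through Aug 2022: $196,800
Through Sep 2022: $259,300
Through Oct 2022: $289,700
Through Nov 2022: $320,500
Final cumulative total $320,500 ≤ $344,000; the threshold is never exceeded.

Not triggered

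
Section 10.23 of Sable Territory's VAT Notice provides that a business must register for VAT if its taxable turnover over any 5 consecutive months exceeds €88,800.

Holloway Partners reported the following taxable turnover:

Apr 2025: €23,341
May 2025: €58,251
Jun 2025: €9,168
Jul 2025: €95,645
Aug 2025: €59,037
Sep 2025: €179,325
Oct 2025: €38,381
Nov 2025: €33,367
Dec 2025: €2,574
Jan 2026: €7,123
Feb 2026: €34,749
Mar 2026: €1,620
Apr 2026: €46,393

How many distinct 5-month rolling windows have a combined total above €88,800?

Apr 2025–Aug 2025: €23,341 + €58,251 + €9,168 + €95,645 + €59,037 = €245,442 (over)
May 2025–Sep 2025: €58,251 + €9,168 + €95,645 + €59,037 + €179,325 = €401,426 (over)
Jun 2025–Oct 2025: €9,168 + €95,645 + €59,037 + €179,325 + €38,381 = €381,556 (over)
Jul 2025–Nov 2025: €95,645 + €59,037 + €179,325 + €38,381 + €33,367 = €405,755 (over)
Aug 2025–Dec 2025: €59,037 + €179,325 + €38,381 + €33,367 + €2,574 = €312,684 (over)
Sep 2025–Jan 2026: €179,325 + €38,381 + €33,367 + €2,574 + €7,123 = €260,770 (over)
Oct 2025–Feb 2026: €38,381 + €33,367 + €2,574 + €7,123 + €34,749 = €116,194 (over)
Nov 2025–Mar 2026: €33,367 + €2,574 + €7,123 + €34,749 + €1,620 = €79,433 (under)
Dec 2025–Apr 2026: €2,574 + €7,123 + €34,749 + €1,620 + €46,393 = €92,459 (over)
8 windows exceed the threshold.

8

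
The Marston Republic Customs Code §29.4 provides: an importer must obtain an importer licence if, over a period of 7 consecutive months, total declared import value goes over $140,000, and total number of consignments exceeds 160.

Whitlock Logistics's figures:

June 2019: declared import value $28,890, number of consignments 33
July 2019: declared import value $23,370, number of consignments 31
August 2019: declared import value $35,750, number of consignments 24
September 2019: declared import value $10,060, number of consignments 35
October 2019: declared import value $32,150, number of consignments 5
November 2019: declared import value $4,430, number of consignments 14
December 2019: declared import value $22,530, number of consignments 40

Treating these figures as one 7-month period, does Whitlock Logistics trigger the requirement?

Total declared import value: $28,890 + $23,370 + $35,750 + $10,060 + $32,150 + $4,430 + $22,530 = $157,180 (> $140,000).
Total number of consignments: 33 + 31 + 24 + 35 + 5 + 14 + 40 = 182 (> 160).
The test is 'and': both thresholds are exceeded.

Yes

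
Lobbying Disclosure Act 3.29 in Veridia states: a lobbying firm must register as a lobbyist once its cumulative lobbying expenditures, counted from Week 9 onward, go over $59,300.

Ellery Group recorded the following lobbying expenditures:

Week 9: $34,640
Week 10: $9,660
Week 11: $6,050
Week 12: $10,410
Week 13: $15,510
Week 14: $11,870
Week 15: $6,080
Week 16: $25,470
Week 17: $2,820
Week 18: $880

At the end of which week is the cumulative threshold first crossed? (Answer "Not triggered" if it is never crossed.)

Week 12

Through Week 9: $34,640
Through Week 10: $44,300
Through Week 11: $50,350
Through Week 12: $60,760 ← exceeds threshold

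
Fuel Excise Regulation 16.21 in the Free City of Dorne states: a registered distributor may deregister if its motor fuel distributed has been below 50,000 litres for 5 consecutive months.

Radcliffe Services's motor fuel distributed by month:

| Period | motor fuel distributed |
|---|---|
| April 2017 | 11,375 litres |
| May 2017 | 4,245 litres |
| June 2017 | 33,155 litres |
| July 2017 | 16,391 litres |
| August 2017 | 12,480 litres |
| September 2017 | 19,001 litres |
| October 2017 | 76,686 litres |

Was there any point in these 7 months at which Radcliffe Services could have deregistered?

Months below 50,000 litres: April 2017, May 2017, June 2017, July 2017, August 2017, September 2017.
Longest run of consecutive months below the threshold: 6.
6 ≥ 5, so Radcliffe Services became eligible.

Yes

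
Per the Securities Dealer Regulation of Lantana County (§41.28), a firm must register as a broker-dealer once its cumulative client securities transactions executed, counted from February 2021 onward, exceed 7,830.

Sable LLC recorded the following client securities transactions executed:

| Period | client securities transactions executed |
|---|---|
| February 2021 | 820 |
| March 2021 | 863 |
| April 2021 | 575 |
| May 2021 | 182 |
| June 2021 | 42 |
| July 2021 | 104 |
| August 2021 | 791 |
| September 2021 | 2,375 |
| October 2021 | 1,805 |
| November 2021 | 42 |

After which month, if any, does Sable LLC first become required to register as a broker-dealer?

Through February 2021: 820
Through March 2021: 1,683
Through April 2021: 2,258
Through May 2021: 2,440
Through June 2021: 2,482
Through July 2021: 2,586
Through August 2021: 3,377
Through September 2021: 5,752
Through October 2021: 7,557
Through November 2021: 7,599
Final cumulative total 7,599 ≤ 7,830; the threshold is never exceeded.

Not triggered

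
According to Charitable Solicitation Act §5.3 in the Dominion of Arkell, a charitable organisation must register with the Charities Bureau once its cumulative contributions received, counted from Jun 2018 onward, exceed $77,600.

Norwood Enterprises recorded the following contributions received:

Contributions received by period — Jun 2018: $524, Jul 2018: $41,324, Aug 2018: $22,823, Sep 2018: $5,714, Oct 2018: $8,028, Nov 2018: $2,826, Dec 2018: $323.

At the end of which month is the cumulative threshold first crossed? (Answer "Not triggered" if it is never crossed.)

Oct 2018

Through Jun 2018: $524
Through Jul 2018: $41,848
Through Aug 2018: $64,671
Through Sep 2018: $70,385
Through Oct 2018: $78,413 ← exceeds threshold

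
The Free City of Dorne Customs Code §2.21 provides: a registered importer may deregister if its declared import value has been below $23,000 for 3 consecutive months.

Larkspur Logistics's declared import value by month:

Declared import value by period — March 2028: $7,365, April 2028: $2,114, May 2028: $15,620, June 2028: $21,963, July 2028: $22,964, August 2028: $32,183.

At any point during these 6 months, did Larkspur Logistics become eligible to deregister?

Yes

Months below $23,000: March 2028, April 2028, May 2028, June 2028, July 2028.
Longest run of consecutive months below the threshold: 5.
5 ≥ 3, so Larkspur Logistics became eligible.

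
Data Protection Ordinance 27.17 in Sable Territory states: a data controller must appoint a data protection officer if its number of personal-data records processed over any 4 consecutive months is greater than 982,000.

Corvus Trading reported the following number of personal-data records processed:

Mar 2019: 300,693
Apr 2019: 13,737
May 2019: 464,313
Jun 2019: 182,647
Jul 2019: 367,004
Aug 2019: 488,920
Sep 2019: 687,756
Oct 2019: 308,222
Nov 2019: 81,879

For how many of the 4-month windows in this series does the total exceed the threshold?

5

Mar 2019–Jun 2019: 300,693 + 13,737 + 464,313 + 182,647 = 961,390 (under)
Apr 2019–Jul 2019: 13,737 + 464,313 + 182,647 + 367,004 = 1,027,701 (over)
May 2019–Aug 2019: 464,313 + 182,647 + 367,004 + 488,920 = 1,502,884 (over)
Jun 2019–Sep 2019: 182,647 + 367,004 + 488,920 + 687,756 = 1,726,327 (over)
Jul 2019–Oct 2019: 367,004 + 488,920 + 687,756 + 308,222 = 1,851,902 (over)
Aug 2019–Nov 2019: 488,920 + 687,756 + 308,222 + 81,879 = 1,566,777 (over)
5 windows exceed the threshold.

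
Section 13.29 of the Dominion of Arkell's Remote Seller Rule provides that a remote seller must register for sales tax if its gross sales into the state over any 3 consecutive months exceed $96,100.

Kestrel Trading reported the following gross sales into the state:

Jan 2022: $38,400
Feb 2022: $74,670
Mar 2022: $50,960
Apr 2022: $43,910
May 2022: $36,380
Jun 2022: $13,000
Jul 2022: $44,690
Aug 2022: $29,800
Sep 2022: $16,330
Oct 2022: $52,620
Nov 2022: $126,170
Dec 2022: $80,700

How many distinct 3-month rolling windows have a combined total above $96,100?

Jan 2022–Mar 2022: $38,400 + $74,670 + $50,960 = $164,030 (over)
Feb 2022–Apr 2022: $74,670 + $50,960 + $43,910 = $169,540 (over)
Mar 2022–May 2022: $50,960 + $43,910 + $36,380 = $131,250 (over)
Apr 2022–Jun 2022: $43,910 + $36,380 + $13,000 = $93,290 (under)
May 2022–Jul 2022: $36,380 + $13,000 + $44,690 = $94,070 (under)
Jun 2022–Aug 2022: $13,000 + $44,690 + $29,800 = $87,490 (under)
Jul 2022–Sep 2022: $44,690 + $29,800 + $16,330 = $90,820 (under)
Aug 2022–Oct 2022: $29,800 + $16,330 + $52,620 = $98,750 (over)
Sep 2022–Nov 2022: $16,330 + $52,620 + $126,170 = $195,120 (over)
Oct 2022–Dec 2022: $52,620 + $126,170 + $80,700 = $259,490 (over)
6 windows exceed the threshold.

6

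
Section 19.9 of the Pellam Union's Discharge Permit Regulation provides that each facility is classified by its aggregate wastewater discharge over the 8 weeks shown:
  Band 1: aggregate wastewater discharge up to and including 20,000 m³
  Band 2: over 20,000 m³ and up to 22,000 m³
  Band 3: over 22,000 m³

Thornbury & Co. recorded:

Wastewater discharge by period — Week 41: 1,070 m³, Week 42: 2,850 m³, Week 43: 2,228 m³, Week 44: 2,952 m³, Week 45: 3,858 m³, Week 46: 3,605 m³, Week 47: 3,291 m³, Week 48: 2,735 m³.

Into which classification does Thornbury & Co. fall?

Aggregate wastewater discharge: 1,070 m³ + 2,850 m³ + 2,228 m³ + 2,952 m³ + 3,858 m³ + 3,605 m³ + 3,291 m³ + 2,735 m³ = 22,589 m³.
22,589 m³ > 22,000 m³, so Band 3 applies.

Band 3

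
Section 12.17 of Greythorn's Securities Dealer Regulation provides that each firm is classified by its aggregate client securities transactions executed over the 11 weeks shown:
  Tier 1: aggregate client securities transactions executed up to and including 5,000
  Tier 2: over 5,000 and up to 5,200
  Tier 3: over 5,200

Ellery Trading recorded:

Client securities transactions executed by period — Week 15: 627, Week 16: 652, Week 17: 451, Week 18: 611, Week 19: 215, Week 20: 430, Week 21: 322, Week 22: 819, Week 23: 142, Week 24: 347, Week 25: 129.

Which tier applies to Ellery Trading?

Tier 1

Aggregate client securities transactions executed: 627 + 652 + 451 + 611 + 215 + 430 + 322 + 819 + 142 + 347 + 129 = 4,745.
4,745 ≤ 5,000, so Tier 1 applies.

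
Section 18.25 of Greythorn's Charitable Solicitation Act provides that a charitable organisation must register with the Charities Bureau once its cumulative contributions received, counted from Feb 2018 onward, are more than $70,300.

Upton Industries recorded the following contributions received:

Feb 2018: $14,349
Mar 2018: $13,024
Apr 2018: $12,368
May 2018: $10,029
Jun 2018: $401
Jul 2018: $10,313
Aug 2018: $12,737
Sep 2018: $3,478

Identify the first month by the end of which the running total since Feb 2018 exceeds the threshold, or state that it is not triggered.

Through Feb 2018: $14,349
Through Mar 2018: $27,373
Through Apr 2018: $39,741
Through May 2018: $49,770
Through Jun 2018: $50,171
Through Jul 2018: $60,484
Through Aug 2018: $73,221 ← exceeds threshold

Aug 2018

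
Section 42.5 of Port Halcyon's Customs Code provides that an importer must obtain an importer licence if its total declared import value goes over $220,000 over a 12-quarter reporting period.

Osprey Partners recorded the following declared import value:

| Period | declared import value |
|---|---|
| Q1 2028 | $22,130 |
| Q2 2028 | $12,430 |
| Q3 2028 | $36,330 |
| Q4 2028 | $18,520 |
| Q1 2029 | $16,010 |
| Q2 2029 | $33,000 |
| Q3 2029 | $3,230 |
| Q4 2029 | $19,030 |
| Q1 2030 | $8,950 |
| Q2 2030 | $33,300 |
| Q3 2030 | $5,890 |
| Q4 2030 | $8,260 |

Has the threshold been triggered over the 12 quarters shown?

No

Total declared import value: $22,130 + $12,430 + $36,330 + $18,520 + $16,010 + $33,000 + $3,230 + $19,030 + $8,950 + $33,300 + $5,890 + $8,260 = $217,080.
$217,080 ≤ $220,000, so the threshold is not exceeded.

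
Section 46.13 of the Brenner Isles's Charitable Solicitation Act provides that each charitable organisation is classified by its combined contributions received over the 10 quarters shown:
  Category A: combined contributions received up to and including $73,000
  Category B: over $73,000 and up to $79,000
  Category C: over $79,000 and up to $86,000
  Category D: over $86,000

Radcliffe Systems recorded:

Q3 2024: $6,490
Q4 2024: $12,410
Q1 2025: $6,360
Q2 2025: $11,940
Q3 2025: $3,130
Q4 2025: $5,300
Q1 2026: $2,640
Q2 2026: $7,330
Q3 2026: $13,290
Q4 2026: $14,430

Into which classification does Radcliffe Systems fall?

Combined contributions received: $6,490 + $12,410 + $6,360 + $11,940 + $3,130 + $5,300 + $2,640 + $7,330 + $13,290 + $14,430 = $83,320.
$79,000 < $83,320 ≤ $86,000, so Category C applies.

Category C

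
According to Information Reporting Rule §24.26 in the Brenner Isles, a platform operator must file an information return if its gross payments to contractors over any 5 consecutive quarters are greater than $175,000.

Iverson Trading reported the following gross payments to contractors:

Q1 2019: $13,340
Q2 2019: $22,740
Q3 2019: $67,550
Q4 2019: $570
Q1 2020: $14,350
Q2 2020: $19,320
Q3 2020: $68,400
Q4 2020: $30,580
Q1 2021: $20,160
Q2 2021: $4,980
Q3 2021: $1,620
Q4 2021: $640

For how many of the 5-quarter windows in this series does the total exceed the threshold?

0

Q1 2019–Q1 2020: $13,340 + $22,740 + $67,550 + $570 + $14,350 = $118,550 (under)
Q2 2019–Q2 2020: $22,740 + $67,550 + $570 + $14,350 + $19,320 = $124,530 (under)
Q3 2019–Q3 2020: $67,550 + $570 + $14,350 + $19,320 + $68,400 = $170,190 (under)
Q4 2019–Q4 2020: $570 + $14,350 + $19,320 + $68,400 + $30,580 = $133,220 (under)
Q1 2020–Q1 2021: $14,350 + $19,320 + $68,400 + $30,580 + $20,160 = $152,810 (under)
Q2 2020–Q2 2021: $19,320 + $68,400 + $30,580 + $20,160 + $4,980 = $143,440 (under)
Q3 2020–Q3 2021: $68,400 + $30,580 + $20,160 + $4,980 + $1,620 = $125,740 (under)
Q4 2020–Q4 2021: $30,580 + $20,160 + $4,980 + $1,620 + $640 = $57,980 (under)
0 windows exceed the threshold.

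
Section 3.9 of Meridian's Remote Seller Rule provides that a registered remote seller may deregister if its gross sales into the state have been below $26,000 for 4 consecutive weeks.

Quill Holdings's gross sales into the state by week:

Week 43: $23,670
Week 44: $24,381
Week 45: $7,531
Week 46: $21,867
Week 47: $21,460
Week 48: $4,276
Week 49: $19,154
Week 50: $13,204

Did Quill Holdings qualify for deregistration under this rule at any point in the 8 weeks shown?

Weeks below $26,000: Week 43, Week 44, Week 45, Week 46, Week 47, Week 48, Week 49, Week 50.
Longest run of consecutive weeks below the threshold: 8.
8 ≥ 4, so Quill Holdings became eligible.

Yes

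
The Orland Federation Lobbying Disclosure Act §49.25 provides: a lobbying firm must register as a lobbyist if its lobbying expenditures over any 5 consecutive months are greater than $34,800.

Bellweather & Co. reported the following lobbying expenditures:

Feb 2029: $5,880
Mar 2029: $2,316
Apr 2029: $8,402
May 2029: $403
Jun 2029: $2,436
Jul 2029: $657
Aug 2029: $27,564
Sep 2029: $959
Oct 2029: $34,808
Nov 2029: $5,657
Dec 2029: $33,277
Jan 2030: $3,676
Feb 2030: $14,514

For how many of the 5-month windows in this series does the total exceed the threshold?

6

Feb 2029–Jun 2029: $5,880 + $2,316 + $8,402 + $403 + $2,436 = $19,437 (under)
Mar 2029–Jul 2029: $2,316 + $8,402 + $403 + $2,436 + $657 = $14,214 (under)
Apr 2029–Aug 2029: $8,402 + $403 + $2,436 + $657 + $27,564 = $39,462 (over)
May 2029–Sep 2029: $403 + $2,436 + $657 + $27,564 + $959 = $32,019 (under)
Jun 2029–Oct 2029: $2,436 + $657 + $27,564 + $959 + $34,808 = $66,424 (over)
Jul 2029–Nov 2029: $657 + $27,564 + $959 + $34,808 + $5,657 = $69,645 (over)
Aug 2029–Dec 2029: $27,564 + $959 + $34,808 + $5,657 + $33,277 = $102,265 (over)
Sep 2029–Jan 2030: $959 + $34,808 + $5,657 + $33,277 + $3,676 = $78,377 (over)
Oct 2029–Feb 2030: $34,808 + $5,657 + $33,277 + $3,676 + $14,514 = $91,932 (over)
6 windows exceed the threshold.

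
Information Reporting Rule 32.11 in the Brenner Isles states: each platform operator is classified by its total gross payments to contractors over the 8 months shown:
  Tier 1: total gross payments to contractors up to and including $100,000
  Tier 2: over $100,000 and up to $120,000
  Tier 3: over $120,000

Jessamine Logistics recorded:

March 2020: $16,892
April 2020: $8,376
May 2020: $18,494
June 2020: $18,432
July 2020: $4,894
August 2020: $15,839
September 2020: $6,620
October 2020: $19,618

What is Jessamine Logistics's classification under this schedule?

Tier 2

Total gross payments to contractors: $16,892 + $8,376 + $18,494 + $18,432 + $4,894 + $15,839 + $6,620 + $19,618 = $109,165.
$100,000 < $109,165 ≤ $120,000, so Tier 2 applies.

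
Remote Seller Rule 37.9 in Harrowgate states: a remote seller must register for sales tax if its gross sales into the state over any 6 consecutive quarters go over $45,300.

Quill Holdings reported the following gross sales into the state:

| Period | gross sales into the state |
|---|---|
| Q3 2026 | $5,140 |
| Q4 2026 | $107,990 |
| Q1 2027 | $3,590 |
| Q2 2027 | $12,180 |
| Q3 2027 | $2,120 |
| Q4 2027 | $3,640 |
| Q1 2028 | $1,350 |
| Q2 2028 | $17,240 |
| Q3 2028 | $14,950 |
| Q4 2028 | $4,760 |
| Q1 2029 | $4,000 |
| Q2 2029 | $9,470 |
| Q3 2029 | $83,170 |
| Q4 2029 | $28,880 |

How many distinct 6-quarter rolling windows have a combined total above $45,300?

Q3 2026–Q4 2027: $5,140 + $107,990 + $3,590 + $12,180 + $2,120 + $3,640 = $134,660 (over)
Q4 2026–Q1 2028: $107,990 + $3,590 + $12,180 + $2,120 + $3,640 + $1,350 = $130,870 (over)
Q1 2027–Q2 2028: $3,590 + $12,180 + $2,120 + $3,640 + $1,350 + $17,240 = $40,120 (under)
Q2 2027–Q3 2028: $12,180 + $2,120 + $3,640 + $1,350 + $17,240 + $14,950 = $51,480 (over)
Q3 2027–Q4 2028: $2,120 + $3,640 + $1,350 + $17,240 + $14,950 + $4,760 = $44,060 (under)
Q4 2027–Q1 2029: $3,640 + $1,350 + $17,240 + $14,950 + $4,760 + $4,000 = $45,940 (over)
Q1 2028–Q2 2029: $1,350 + $17,240 + $14,950 + $4,760 + $4,000 + $9,470 = $51,770 (over)
Q2 2028–Q3 2029: $17,240 + $14,950 + $4,760 + $4,000 + $9,470 + $83,170 = $133,590 (over)
Q3 2028–Q4 2029: $14,950 + $4,760 + $4,000 + $9,470 + $83,170 + $28,880 = $145,230 (over)
7 windows exceed the threshold.

7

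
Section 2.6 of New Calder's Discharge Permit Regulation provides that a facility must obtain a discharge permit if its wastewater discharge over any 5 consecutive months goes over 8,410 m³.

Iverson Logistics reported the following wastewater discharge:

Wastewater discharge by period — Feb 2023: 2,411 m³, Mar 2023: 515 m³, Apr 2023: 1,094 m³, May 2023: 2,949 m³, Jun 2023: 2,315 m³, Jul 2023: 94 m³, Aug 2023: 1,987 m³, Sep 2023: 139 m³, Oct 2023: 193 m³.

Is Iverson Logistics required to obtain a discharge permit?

Feb 2023–Jun 2023: 2,411 m³ + 515 m³ + 1,094 m³ + 2,949 m³ + 2,315 m³ = 9,284 m³ (over)
Mar 2023–Jul 2023: 515 m³ + 1,094 m³ + 2,949 m³ + 2,315 m³ + 94 m³ = 6,967 m³ (under)
Apr 2023–Aug 2023: 1,094 m³ + 2,949 m³ + 2,315 m³ + 94 m³ + 1,987 m³ = 8,439 m³ (over)
May 2023–Sep 2023: 2,949 m³ + 2,315 m³ + 94 m³ + 1,987 m³ + 139 m³ = 7,484 m³ (under)
Jun 2023–Oct 2023: 2,315 m³ + 94 m³ + 1,987 m³ + 139 m³ + 193 m³ = 4,728 m³ (under)
At least one window exceeds 8,410 m³.

Yes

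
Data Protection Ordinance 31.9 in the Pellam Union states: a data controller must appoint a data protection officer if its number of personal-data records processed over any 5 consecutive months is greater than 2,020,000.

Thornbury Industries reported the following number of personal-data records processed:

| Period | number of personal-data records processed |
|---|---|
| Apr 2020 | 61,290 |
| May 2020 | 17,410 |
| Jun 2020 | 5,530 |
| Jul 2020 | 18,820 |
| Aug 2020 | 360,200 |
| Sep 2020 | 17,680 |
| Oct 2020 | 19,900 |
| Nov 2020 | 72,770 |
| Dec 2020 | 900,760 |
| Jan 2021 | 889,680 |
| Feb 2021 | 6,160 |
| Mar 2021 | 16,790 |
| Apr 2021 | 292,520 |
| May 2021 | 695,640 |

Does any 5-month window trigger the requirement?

Apr 2020–Aug 2020: 61,290 + 17,410 + 5,530 + 18,820 + 360,200 = 463,250 (under)
May 2020–Sep 2020: 17,410 + 5,530 + 18,820 + 360,200 + 17,680 = 419,640 (under)
Jun 2020–Oct 2020: 5,530 + 18,820 + 360,200 + 17,680 + 19,900 = 422,130 (under)
Jul 2020–Nov 2020: 18,820 + 360,200 + 17,680 + 19,900 + 72,770 = 489,370 (under)
Aug 2020–Dec 2020: 360,200 + 17,680 + 19,900 + 72,770 + 900,760 = 1,371,310 (under)
Sep 2020–Jan 2021: 17,680 + 19,900 + 72,770 + 900,760 + 889,680 = 1,900,790 (under)
Oct 2020–Feb 2021: 19,900 + 72,770 + 900,760 + 889,680 + 6,160 = 1,889,270 (under)
Nov 2020–Mar 2021: 72,770 + 900,760 + 889,680 + 6,160 + 16,790 = 1,886,160 (under)
Dec 2020–Apr 2021: 900,760 + 889,680 + 6,160 + 16,790 + 292,520 = 2,105,910 (over)
Jan 2021–May 2021: 889,680 + 6,160 + 16,790 + 292,520 + 695,640 = 1,900,790 (under)
At least one window exceeds 2,020,000.

Yes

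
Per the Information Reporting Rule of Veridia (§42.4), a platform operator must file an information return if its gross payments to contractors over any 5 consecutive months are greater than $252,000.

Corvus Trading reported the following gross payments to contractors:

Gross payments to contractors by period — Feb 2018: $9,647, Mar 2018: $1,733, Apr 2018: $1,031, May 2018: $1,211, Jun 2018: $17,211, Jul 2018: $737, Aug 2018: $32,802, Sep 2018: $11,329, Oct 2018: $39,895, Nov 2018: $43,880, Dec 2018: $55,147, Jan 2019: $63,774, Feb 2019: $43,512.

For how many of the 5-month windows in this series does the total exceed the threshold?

Feb 2018–Jun 2018: $9,647 + $1,733 + $1,031 + $1,211 + $17,211 = $30,833 (under)
Mar 2018–Jul 2018: $1,733 + $1,031 + $1,211 + $17,211 + $737 = $21,923 (under)
Apr 2018–Aug 2018: $1,031 + $1,211 + $17,211 + $737 + $32,802 = $52,992 (under)
May 2018–Sep 2018: $1,211 + $17,211 + $737 + $32,802 + $11,329 = $63,290 (under)
Jun 2018–Oct 2018: $17,211 + $737 + $32,802 + $11,329 + $39,895 = $101,974 (under)
Jul 2018–Nov 2018: $737 + $32,802 + $11,329 + $39,895 + $43,880 = $128,643 (under)
Aug 2018–Dec 2018: $32,802 + $11,329 + $39,895 + $43,880 + $55,147 = $183,053 (under)
Sep 2018–Jan 2019: $11,329 + $39,895 + $43,880 + $55,147 + $63,774 = $214,025 (under)
Oct 2018–Feb 2019: $39,895 + $43,880 + $55,147 + $63,774 + $43,512 = $246,208 (under)
0 windows exceed the threshold.

0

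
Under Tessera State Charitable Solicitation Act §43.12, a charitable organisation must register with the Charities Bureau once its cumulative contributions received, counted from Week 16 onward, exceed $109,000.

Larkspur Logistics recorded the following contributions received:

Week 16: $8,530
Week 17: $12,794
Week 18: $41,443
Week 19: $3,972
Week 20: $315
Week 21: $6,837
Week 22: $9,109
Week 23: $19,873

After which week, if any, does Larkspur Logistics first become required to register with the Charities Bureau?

Not triggered

Through Week 16: $8,530
Through Week 17: $21,324
Through Week 18: $62,767
Through Week 19: $66,739
Through Week 20: $67,054
Through Week 21: $73,891
Through Week 22: $83,000
Through Week 23: $102,873
Final cumulative total $102,873 ≤ $109,000; the threshold is never exceeded.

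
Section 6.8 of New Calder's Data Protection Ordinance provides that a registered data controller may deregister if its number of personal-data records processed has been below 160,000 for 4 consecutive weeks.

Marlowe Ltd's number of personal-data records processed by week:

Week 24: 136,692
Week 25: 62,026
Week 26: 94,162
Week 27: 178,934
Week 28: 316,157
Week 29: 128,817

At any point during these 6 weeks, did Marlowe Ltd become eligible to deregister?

Weeks below 160,000: Week 24, Week 25, Week 26, Week 29.
Longest run of consecutive weeks below the threshold: 3.
3 < 4, so Marlowe Ltd never became eligible.

No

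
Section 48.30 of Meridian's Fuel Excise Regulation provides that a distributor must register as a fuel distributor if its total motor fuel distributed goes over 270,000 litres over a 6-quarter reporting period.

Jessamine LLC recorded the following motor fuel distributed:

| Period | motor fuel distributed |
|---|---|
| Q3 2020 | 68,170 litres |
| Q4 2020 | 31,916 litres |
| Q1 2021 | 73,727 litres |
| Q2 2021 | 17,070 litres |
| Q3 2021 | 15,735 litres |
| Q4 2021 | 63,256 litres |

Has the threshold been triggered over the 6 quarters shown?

Total motor fuel distributed: 68,170 litres + 31,916 litres + 73,727 litres + 17,070 litres + 15,735 litres + 63,256 litres = 269,874 litres.
269,874 litres ≤ 270,000 litres, so the threshold is not exceeded.

No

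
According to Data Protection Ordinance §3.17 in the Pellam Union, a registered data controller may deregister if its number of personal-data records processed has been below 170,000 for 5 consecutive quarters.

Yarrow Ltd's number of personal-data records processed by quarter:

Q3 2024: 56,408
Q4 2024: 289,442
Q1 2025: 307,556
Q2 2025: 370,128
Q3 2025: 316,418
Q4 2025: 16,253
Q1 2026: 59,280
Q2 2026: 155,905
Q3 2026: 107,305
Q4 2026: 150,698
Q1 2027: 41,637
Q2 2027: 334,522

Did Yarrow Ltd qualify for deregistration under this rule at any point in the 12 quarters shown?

Yes

Quarters below 170,000: Q3 2024, Q4 2025, Q1 2026, Q2 2026, Q3 2026, Q4 2026, Q1 2027.
Longest run of consecutive quarters below the threshold: 6.
6 ≥ 5, so Yarrow Ltd became eligible.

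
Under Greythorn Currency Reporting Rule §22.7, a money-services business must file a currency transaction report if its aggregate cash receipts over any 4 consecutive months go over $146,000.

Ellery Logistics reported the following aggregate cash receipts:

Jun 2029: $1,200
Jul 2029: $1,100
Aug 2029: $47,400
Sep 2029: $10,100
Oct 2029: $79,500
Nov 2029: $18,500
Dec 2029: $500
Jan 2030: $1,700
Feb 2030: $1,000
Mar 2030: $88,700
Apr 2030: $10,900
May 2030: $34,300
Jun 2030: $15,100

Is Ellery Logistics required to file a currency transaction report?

Jun 2029–Sep 2029: $1,200 + $1,100 + $47,400 + $10,100 = $59,800 (under)
Jul 2029–Oct 2029: $1,100 + $47,400 + $10,100 + $79,500 = $138,100 (under)
Aug 2029–Nov 2029: $47,400 + $10,100 + $79,500 + $18,500 = $155,500 (over)
Sep 2029–Dec 2029: $10,100 + $79,500 + $18,500 + $500 = $108,600 (under)
Oct 2029–Jan 2030: $79,500 + $18,500 + $500 + $1,700 = $100,200 (under)
Nov 2029–Feb 2030: $18,500 + $500 + $1,700 + $1,000 = $21,700 (under)
Dec 2029–Mar 2030: $500 + $1,700 + $1,000 + $88,700 = $91,900 (under)
Jan 2030–Apr 2030: $1,700 + $1,000 + $88,700 + $10,900 = $102,300 (under)
Feb 2030–May 2030: $1,000 + $88,700 + $10,900 + $34,300 = $134,900 (under)
Mar 2030–Jun 2030: $88,700 + $10,900 + $34,300 + $15,100 = $149,000 (over)
At least one window exceeds $146,000.

Yes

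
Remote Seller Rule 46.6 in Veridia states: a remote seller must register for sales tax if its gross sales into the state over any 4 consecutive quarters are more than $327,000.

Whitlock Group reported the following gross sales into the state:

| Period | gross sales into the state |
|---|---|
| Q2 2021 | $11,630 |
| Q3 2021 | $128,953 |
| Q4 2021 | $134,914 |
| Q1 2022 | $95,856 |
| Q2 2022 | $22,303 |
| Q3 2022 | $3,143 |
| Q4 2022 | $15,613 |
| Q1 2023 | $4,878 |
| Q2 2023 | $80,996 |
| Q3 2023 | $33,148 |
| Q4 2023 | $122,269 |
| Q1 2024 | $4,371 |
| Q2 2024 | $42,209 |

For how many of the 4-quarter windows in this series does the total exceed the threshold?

2

Q2 2021–Q1 2022: $11,630 + $128,953 + $134,914 + $95,856 = $371,353 (over)
Q3 2021–Q2 2022: $128,953 + $134,914 + $95,856 + $22,303 = $382,026 (over)
Q4 2021–Q3 2022: $134,914 + $95,856 + $22,303 + $3,143 = $256,216 (under)
Q1 2022–Q4 2022: $95,856 + $22,303 + $3,143 + $15,613 = $136,915 (under)
Q2 2022–Q1 2023: $22,303 + $3,143 + $15,613 + $4,878 = $45,937 (under)
Q3 2022–Q2 2023: $3,143 + $15,613 + $4,878 + $80,996 = $104,630 (under)
Q4 2022–Q3 2023: $15,613 + $4,878 + $80,996 + $33,148 = $134,635 (under)
Q1 2023–Q4 2023: $4,878 + $80,996 + $33,148 + $122,269 = $241,291 (under)
Q2 2023–Q1 2024: $80,996 + $33,148 + $122,269 + $4,371 = $240,784 (under)
Q3 2023–Q2 2024: $33,148 + $122,269 + $4,371 + $42,209 = $201,997 (under)
2 windows exceed the threshold.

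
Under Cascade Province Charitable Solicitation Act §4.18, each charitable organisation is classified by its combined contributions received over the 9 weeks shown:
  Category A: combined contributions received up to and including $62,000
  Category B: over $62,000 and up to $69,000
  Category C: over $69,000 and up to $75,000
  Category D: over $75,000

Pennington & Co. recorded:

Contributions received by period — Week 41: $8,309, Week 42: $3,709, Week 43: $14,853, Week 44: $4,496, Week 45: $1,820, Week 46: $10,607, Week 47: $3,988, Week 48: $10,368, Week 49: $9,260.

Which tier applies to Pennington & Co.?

Combined contributions received: $8,309 + $3,709 + $14,853 + $4,496 + $1,820 + $10,607 + $3,988 + $10,368 + $9,260 = $67,410.
$62,000 < $67,410 ≤ $69,000, so Category B applies.

Category B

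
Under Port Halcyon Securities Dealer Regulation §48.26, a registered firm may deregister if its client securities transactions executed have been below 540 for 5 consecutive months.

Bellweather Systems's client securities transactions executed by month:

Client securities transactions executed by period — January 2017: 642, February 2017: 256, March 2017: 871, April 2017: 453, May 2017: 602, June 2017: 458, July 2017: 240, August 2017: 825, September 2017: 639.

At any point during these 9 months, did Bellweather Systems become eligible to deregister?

No

Months below 540: February 2017, April 2017, June 2017, July 2017.
Longest run of consecutive months below the threshold: 2.
2 < 5, so Bellweather Systems never became eligible.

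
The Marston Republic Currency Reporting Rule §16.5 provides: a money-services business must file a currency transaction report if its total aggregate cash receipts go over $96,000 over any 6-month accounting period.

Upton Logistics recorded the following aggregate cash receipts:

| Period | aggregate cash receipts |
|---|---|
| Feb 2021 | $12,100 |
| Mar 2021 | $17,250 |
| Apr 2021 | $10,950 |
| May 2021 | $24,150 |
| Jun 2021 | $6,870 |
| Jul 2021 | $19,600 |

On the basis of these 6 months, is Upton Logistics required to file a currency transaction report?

No

Total aggregate cash receipts: $12,100 + $17,250 + $10,950 + $24,150 + $6,870 + $19,600 = $90,920.
$90,920 ≤ $96,000, so the threshold is not exceeded.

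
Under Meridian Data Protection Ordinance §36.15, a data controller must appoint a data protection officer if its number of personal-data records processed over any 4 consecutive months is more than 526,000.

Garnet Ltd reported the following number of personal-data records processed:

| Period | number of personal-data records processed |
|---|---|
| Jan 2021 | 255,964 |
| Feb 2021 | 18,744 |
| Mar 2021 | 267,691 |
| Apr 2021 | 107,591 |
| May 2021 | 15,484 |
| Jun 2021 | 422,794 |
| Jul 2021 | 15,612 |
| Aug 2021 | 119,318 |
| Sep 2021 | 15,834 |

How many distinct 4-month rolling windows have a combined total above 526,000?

5

Jan 2021–Apr 2021: 255,964 + 18,744 + 267,691 + 107,591 = 649,990 (over)
Feb 2021–May 2021: 18,744 + 267,691 + 107,591 + 15,484 = 409,510 (under)
Mar 2021–Jun 2021: 267,691 + 107,591 + 15,484 + 422,794 = 813,560 (over)
Apr 2021–Jul 2021: 107,591 + 15,484 + 422,794 + 15,612 = 561,481 (over)
May 2021–Aug 2021: 15,484 + 422,794 + 15,612 + 119,318 = 573,208 (over)
Jun 2021–Sep 2021: 422,794 + 15,612 + 119,318 + 15,834 = 573,558 (over)
5 windows exceed the threshold.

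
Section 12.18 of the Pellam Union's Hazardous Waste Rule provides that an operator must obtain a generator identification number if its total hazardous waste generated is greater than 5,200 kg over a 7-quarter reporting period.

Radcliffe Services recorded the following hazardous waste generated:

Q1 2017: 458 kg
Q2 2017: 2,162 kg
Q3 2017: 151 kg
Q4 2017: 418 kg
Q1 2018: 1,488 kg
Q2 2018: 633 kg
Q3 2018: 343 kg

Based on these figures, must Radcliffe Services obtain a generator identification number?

Yes

Total hazardous waste generated: 458 kg + 2,162 kg + 151 kg + 418 kg + 1,488 kg + 633 kg + 343 kg = 5,653 kg.
5,653 kg > 5,200 kg, so the threshold is exceeded.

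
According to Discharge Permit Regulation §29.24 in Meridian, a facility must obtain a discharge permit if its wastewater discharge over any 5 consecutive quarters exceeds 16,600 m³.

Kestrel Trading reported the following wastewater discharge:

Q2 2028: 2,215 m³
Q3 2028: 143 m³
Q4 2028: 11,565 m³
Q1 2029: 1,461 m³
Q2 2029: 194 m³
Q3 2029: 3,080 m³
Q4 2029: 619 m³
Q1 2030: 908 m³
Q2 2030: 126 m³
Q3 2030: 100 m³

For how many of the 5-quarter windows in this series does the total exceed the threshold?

Q2 2028–Q2 2029: 2,215 m³ + 143 m³ + 11,565 m³ + 1,461 m³ + 194 m³ = 15,578 m³ (under)
Q3 2028–Q3 2029: 143 m³ + 11,565 m³ + 1,461 m³ + 194 m³ + 3,080 m³ = 16,443 m³ (under)
Q4 2028–Q4 2029: 11,565 m³ + 1,461 m³ + 194 m³ + 3,080 m³ + 619 m³ = 16,919 m³ (over)
Q1 2029–Q1 2030: 1,461 m³ + 194 m³ + 3,080 m³ + 619 m³ + 908 m³ = 6,262 m³ (under)
Q2 2029–Q2 2030: 194 m³ + 3,080 m³ + 619 m³ + 908 m³ + 126 m³ = 4,927 m³ (under)
Q3 2029–Q3 2030: 3,080 m³ + 619 m³ + 908 m³ + 126 m³ + 100 m³ = 4,833 m³ (under)
1 window exceeds the threshold.

1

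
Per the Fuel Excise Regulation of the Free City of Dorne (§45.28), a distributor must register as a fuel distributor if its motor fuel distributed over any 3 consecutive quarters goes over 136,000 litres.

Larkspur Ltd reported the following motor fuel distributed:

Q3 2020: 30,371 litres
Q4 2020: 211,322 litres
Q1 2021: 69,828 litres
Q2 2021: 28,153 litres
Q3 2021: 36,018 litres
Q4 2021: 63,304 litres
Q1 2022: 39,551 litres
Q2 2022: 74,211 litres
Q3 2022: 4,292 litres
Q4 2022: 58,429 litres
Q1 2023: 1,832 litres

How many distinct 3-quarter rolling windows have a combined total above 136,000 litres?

Q3 2020–Q1 2021: 30,371 litres + 211,322 litres + 69,828 litres = 311,521 litres (over)
Q4 2020–Q2 2021: 211,322 litres + 69,828 litres + 28,153 litres = 309,303 litres (over)
Q1 2021–Q3 2021: 69,828 litres + 28,153 litres + 36,018 litres = 133,999 litres (under)
Q2 2021–Q4 2021: 28,153 litres + 36,018 litres + 63,304 litres = 127,475 litres (under)
Q3 2021–Q1 2022: 36,018 litres + 63,304 litres + 39,551 litres = 138,873 litres (over)
Q4 2021–Q2 2022: 63,304 litres + 39,551 litres + 74,211 litres = 177,066 litres (over)
Q1 2022–Q3 2022: 39,551 litres + 74,211 litres + 4,292 litres = 118,054 litres (under)
Q2 2022–Q4 2022: 74,211 litres + 4,292 litres + 58,429 litres = 136,932 litres (over)
Q3 2022–Q1 2023: 4,292 litres + 58,429 litres + 1,832 litres = 64,553 litres (under)
5 windows exceed the threshold.

5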